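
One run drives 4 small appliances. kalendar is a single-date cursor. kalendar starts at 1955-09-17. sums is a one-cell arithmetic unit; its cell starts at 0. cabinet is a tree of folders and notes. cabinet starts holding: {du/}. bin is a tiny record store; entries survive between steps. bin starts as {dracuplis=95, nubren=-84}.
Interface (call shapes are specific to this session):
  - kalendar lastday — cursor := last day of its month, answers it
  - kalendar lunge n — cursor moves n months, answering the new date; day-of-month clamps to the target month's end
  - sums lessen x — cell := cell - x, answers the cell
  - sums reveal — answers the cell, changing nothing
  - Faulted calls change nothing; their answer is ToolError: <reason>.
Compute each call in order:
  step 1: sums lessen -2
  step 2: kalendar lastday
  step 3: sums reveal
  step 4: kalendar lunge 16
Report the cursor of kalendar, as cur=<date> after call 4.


Answer: cur=1957-01-30

Derivation:
# sums lessen(x='-2') => 2
# kalendar lastday() => 1955-09-30
# sums reveal() => 2
# kalendar lunge(n='16') => 1957-01-30


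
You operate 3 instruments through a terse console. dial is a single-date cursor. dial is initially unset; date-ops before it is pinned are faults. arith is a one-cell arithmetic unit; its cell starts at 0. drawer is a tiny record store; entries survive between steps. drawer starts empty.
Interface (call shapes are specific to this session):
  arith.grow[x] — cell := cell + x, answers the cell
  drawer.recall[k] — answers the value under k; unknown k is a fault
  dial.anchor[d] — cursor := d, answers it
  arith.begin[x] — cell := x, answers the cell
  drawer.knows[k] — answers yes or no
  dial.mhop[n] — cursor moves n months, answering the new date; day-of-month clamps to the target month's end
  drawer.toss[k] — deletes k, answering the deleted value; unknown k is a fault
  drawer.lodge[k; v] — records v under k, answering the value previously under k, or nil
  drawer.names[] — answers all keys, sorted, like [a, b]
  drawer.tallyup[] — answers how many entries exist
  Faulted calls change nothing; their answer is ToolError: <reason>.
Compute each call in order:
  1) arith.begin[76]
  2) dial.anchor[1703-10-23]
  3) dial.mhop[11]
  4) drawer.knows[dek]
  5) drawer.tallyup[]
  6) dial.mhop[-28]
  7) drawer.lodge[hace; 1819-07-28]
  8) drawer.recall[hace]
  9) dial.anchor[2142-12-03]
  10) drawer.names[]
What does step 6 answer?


Do: arith.begin[x: 76]
See: 76
Do: dial.anchor[d: 1703-10-23]
See: 1703-10-23
Do: dial.mhop[n: 11]
See: 1704-09-23
Do: drawer.knows[k: dek]
See: no
Do: drawer.tallyup[]
See: 0
Do: dial.mhop[n: -28]
See: 1702-05-23
Do: drawer.lodge[k: hace; v: 1819-07-28]
See: nil
Do: drawer.recall[k: hace]
See: 1819-07-28
Do: dial.anchor[d: 2142-12-03]
See: 2142-12-03
Do: drawer.names[]
See: [hace]

Answer: 1702-05-23


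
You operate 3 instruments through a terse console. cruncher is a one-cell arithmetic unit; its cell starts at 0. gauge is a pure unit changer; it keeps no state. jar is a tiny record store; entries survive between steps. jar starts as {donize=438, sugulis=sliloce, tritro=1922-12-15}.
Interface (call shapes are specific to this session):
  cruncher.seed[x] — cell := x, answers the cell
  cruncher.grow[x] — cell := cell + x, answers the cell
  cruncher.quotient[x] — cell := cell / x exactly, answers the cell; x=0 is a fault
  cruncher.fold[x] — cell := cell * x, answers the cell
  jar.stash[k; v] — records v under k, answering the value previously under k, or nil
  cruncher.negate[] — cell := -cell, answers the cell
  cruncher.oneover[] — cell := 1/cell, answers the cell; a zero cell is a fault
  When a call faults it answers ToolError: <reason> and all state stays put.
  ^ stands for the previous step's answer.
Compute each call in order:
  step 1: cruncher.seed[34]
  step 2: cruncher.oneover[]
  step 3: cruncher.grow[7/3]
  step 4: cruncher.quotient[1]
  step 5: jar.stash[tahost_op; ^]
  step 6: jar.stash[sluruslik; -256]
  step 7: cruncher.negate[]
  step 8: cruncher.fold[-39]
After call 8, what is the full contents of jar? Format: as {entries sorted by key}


==> cruncher.seed(x→34)
<== 34
==> cruncher.oneover()
<== 1/34
==> cruncher.grow(x→7/3)
<== 241/102
==> cruncher.quotient(x→1)
<== 241/102
==> jar.stash(k→tahost_op, v→^)
<== nil
==> jar.stash(k→sluruslik, v→-256)
<== nil
==> cruncher.negate()
<== -241/102
==> cruncher.fold(x→-39)
<== 3133/34

Answer: {donize=438, sluruslik=-256, sugulis=sliloce, tahost_op=241/102, tritro=1922-12-15}


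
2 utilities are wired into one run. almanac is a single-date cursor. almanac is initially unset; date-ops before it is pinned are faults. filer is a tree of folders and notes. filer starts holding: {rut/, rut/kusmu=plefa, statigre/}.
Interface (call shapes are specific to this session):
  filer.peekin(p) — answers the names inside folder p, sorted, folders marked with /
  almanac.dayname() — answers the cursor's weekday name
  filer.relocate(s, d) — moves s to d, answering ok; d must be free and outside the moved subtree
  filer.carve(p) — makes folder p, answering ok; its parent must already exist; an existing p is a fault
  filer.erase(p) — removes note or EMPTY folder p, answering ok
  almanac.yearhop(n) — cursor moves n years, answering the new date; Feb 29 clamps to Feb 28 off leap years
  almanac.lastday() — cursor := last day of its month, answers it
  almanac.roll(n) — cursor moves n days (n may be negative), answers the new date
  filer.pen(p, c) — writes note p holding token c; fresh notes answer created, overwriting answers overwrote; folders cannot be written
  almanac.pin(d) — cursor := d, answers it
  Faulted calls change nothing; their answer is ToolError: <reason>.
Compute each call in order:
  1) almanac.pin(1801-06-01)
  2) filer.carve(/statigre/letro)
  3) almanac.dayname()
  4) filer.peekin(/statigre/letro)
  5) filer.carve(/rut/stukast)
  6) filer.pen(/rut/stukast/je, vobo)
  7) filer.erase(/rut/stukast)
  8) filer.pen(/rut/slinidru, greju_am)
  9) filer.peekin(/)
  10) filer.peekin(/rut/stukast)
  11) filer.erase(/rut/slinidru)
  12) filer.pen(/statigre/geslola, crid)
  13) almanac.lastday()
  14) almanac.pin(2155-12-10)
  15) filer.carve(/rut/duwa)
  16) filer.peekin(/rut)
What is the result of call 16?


·→ almanac.pin(d: 1801-06-01)
·← 1801-06-01
·→ filer.carve(p: /statigre/letro)
·← ok
·→ almanac.dayname()
·← Monday
·→ filer.peekin(p: /statigre/letro)
·← []
·→ filer.carve(p: /rut/stukast)
·← ok
·→ filer.pen(p: /rut/stukast/je, c: vobo)
·← created
·→ filer.erase(p: /rut/stukast)
·← ToolError: not empty
·→ filer.pen(p: /rut/slinidru, c: greju_am)
·← created
·→ filer.peekin(p: /)
·← [rut/, statigre/]
·→ filer.peekin(p: /rut/stukast)
·← [je]
·→ filer.erase(p: /rut/slinidru)
·← ok
·→ filer.pen(p: /statigre/geslola, c: crid)
·← created
·→ almanac.lastday()
·← 1801-06-30
·→ almanac.pin(d: 2155-12-10)
·← 2155-12-10
·→ filer.carve(p: /rut/duwa)
·← ok
·→ filer.peekin(p: /rut)
·← [duwa/, kusmu, stukast/]

Answer: [duwa/, kusmu, stukast/]


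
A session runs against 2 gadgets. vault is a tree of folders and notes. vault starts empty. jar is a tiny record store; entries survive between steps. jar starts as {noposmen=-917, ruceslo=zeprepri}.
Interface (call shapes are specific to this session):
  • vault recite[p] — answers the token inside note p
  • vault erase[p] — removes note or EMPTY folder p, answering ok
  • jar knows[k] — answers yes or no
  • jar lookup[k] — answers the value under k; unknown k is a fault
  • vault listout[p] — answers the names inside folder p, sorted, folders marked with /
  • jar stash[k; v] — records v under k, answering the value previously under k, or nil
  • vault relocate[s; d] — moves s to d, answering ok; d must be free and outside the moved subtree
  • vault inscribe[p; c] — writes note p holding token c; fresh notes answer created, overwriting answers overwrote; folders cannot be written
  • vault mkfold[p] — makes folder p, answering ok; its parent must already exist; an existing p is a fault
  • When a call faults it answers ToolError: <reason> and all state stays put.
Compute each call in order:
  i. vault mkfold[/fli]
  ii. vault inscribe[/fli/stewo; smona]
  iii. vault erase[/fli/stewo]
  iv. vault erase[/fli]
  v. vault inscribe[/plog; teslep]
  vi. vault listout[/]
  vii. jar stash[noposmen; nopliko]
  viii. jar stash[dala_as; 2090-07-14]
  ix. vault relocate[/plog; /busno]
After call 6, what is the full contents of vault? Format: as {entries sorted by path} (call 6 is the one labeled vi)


Answer: {plog=teslep}

Derivation:
CALL vault mkfold[p→/fli]
RET  ok
CALL vault inscribe[p→/fli/stewo; c→smona]
RET  created
CALL vault erase[p→/fli/stewo]
RET  ok
CALL vault erase[p→/fli]
RET  ok
CALL vault inscribe[p→/plog; c→teslep]
RET  created
CALL vault listout[p→/]
RET  [plog]
CALL jar stash[k→noposmen; v→nopliko]
RET  -917
CALL jar stash[k→dala_as; v→2090-07-14]
RET  nil
CALL vault relocate[s→/plog; d→/busno]
RET  ok


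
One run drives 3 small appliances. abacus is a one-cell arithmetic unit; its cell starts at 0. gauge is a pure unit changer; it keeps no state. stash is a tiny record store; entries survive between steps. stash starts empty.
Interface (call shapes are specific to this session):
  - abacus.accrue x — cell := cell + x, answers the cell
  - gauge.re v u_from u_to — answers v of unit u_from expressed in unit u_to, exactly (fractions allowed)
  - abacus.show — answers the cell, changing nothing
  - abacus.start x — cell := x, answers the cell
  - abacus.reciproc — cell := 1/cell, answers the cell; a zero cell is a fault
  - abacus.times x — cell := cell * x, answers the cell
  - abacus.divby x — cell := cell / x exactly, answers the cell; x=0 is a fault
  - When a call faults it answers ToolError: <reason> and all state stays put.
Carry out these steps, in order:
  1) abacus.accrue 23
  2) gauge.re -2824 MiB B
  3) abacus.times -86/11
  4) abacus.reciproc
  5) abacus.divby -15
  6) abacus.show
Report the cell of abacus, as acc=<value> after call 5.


~$ accrue 23
= 23
~$ re -2824 MiB B
= -2961178624
~$ times -86/11
= -1978/11
~$ reciproc
= -11/1978
~$ divby -15
= 11/29670
~$ show
= 11/29670

Answer: acc=11/29670


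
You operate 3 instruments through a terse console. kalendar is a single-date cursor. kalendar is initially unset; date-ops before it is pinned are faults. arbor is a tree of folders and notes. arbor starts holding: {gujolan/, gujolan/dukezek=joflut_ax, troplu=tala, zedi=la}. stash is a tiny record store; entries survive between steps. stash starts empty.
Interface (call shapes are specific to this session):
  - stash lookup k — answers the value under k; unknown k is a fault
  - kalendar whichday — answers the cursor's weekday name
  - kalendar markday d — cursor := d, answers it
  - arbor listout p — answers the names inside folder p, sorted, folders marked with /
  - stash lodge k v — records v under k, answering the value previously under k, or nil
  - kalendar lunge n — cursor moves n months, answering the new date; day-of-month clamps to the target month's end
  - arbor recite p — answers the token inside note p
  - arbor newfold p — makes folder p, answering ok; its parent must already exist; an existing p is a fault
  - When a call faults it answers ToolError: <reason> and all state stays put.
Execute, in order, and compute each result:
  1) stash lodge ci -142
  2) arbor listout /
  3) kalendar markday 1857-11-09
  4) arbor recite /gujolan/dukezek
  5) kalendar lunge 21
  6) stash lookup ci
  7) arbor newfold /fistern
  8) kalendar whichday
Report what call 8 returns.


> stash lodge k=ci v=-142
  nil
> arbor listout p=/
  [gujolan/, troplu, zedi]
> kalendar markday d=1857-11-09
  1857-11-09
> arbor recite p=/gujolan/dukezek
  joflut_ax
> kalendar lunge n=21
  1859-08-09
> stash lookup k=ci
  -142
> arbor newfold p=/fistern
  ok
> kalendar whichday
  Tuesday

Answer: Tuesday


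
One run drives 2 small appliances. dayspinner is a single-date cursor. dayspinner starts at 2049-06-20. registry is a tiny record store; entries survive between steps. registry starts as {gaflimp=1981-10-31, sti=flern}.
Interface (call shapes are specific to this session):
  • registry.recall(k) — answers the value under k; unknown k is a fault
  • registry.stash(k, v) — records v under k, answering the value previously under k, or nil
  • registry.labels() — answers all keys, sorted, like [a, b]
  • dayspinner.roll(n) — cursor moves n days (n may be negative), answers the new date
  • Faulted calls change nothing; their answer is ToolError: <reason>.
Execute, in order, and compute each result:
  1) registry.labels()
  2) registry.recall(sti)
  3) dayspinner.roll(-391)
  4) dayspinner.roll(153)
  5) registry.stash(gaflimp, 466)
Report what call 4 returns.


→ registry.labels()
← [gaflimp, sti]
→ registry.recall(k: sti)
← flern
→ dayspinner.roll(n: -391)
← 2048-05-25
→ dayspinner.roll(n: 153)
← 2048-10-25
→ registry.stash(k: gaflimp, v: 466)
← 1981-10-31

Answer: 2048-10-25


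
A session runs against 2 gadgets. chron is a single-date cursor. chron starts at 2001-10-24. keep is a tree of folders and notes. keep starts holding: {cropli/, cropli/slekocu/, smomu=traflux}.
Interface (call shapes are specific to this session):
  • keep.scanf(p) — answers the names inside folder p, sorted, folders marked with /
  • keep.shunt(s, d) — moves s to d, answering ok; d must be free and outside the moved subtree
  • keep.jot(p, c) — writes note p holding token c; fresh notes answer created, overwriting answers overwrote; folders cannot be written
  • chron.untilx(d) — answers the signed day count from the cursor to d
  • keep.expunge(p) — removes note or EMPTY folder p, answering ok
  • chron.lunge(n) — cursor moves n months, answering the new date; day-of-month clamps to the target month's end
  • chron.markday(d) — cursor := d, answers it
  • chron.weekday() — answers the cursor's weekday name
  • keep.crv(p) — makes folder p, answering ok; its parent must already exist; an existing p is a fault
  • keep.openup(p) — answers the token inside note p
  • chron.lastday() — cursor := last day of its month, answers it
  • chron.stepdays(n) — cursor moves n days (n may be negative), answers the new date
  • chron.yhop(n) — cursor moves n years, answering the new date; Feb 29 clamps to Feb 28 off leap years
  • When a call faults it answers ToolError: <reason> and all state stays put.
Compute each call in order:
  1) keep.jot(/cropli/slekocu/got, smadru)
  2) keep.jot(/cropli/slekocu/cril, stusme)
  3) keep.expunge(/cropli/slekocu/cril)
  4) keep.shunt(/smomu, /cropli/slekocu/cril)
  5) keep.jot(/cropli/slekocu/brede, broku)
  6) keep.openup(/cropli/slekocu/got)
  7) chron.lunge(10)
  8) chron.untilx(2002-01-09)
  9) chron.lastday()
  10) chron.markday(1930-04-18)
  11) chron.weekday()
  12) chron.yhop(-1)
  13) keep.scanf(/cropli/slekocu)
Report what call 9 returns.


Answer: 2002-08-31

Derivation:
-> keep.jot(/cropli/slekocu/got, smadru)
<- created
-> keep.jot(/cropli/slekocu/cril, stusme)
<- created
-> keep.expunge(/cropli/slekocu/cril)
<- ok
-> keep.shunt(/smomu, /cropli/slekocu/cril)
<- ok
-> keep.jot(/cropli/slekocu/brede, broku)
<- created
-> keep.openup(/cropli/slekocu/got)
<- smadru
-> chron.lunge(10)
<- 2002-08-24
-> chron.untilx(2002-01-09)
<- -227
-> chron.lastday()
<- 2002-08-31
-> chron.markday(1930-04-18)
<- 1930-04-18
-> chron.weekday()
<- Friday
-> chron.yhop(-1)
<- 1929-04-18
-> keep.scanf(/cropli/slekocu)
<- [brede, cril, got]


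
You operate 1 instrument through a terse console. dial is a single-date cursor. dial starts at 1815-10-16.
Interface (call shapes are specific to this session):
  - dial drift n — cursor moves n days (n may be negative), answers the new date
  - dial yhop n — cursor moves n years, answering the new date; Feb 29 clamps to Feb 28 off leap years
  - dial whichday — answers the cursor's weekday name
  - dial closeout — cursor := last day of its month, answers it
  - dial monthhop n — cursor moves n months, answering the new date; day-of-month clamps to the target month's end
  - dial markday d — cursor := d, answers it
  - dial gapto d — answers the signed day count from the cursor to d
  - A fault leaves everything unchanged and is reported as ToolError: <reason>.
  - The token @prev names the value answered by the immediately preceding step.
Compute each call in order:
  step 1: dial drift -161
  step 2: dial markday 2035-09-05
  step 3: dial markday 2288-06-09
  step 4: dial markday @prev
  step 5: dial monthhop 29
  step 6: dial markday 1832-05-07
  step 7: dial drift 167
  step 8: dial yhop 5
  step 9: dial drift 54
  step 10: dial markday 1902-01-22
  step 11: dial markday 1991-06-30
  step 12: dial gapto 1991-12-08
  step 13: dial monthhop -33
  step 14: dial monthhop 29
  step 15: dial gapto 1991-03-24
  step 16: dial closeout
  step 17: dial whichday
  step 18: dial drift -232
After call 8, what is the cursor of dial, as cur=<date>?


==> dial drift(n=-161)
<== 1815-05-08
==> dial markday(d=2035-09-05)
<== 2035-09-05
==> dial markday(d=2288-06-09)
<== 2288-06-09
==> dial markday(d=@prev)
<== 2288-06-09
==> dial monthhop(n=29)
<== 2290-11-09
==> dial markday(d=1832-05-07)
<== 1832-05-07
==> dial drift(n=167)
<== 1832-10-21
==> dial yhop(n=5)
<== 1837-10-21
==> dial drift(n=54)
<== 1837-12-14
==> dial markday(d=1902-01-22)
<== 1902-01-22
==> dial markday(d=1991-06-30)
<== 1991-06-30
==> dial gapto(d=1991-12-08)
<== 161
==> dial monthhop(n=-33)
<== 1988-09-30
==> dial monthhop(n=29)
<== 1991-02-28
==> dial gapto(d=1991-03-24)
<== 24
==> dial closeout()
<== 1991-02-28
==> dial whichday()
<== Thursday
==> dial drift(n=-232)
<== 1990-07-11

Answer: cur=1837-10-21


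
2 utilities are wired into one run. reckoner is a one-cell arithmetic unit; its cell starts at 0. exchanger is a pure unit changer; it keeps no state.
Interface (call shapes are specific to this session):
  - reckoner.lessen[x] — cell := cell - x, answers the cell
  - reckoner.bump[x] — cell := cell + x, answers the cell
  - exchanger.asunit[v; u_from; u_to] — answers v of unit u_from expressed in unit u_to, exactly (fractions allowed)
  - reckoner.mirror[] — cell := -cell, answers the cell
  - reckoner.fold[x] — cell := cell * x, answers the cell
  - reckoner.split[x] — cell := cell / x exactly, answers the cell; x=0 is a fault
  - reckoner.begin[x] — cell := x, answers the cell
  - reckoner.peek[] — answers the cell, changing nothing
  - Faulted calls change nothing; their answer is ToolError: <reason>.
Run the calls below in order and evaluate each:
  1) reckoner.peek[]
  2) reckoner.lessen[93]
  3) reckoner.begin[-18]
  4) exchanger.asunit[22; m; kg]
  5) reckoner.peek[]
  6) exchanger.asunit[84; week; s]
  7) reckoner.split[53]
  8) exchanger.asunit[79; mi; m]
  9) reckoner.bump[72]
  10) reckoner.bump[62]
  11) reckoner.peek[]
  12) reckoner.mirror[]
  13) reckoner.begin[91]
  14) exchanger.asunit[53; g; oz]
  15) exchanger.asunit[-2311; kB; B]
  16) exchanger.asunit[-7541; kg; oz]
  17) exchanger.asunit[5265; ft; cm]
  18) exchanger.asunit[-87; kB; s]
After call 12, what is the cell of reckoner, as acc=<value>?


I try reckoner.peek, — result: 0.
I run reckoner.lessen(x='93'): -93.
I run reckoner.begin(x='-18'), and see -18.
Then exchanger.asunit(v='22', u_from='m', u_to='kg'), which returns ToolError: incompatible units.
I try reckoner.peek(), and get -18.
Invoking exchanger.asunit(v='84', u_from='week', u_to='s'), giving 50803200.
Using reckoner.split(x='53'), — result: -18/53.
Now I run exchanger.asunit(v='79', u_from='mi', u_to='m'), and see 15892272/125.
Then reckoner.bump(x='72'), → 3798/53.
I run reckoner.bump(x='62'), and get 7084/53.
Now I run reckoner.peek, → 7084/53.
Now I run reckoner.mirror, yielding -7084/53.
I use reckoner.begin(x='91'), and get 91.
Using exchanger.asunit(v='53', u_from='g', u_to='oz'), giving 84800000/45359237.
I invoke exchanger.asunit(v='-2311', u_from='kB', u_to='B'), and see -2311000.
I run exchanger.asunit(v='-7541', u_from='kg', u_to='oz'), and observe -12065600000000/45359237.
Next I call exchanger.asunit(v='5265', u_from='ft', u_to='cm'), yielding 802386/5.
Next I call exchanger.asunit(v='-87', u_from='kB', u_to='s'), which returns ToolError: incompatible units.

Answer: acc=-7084/53


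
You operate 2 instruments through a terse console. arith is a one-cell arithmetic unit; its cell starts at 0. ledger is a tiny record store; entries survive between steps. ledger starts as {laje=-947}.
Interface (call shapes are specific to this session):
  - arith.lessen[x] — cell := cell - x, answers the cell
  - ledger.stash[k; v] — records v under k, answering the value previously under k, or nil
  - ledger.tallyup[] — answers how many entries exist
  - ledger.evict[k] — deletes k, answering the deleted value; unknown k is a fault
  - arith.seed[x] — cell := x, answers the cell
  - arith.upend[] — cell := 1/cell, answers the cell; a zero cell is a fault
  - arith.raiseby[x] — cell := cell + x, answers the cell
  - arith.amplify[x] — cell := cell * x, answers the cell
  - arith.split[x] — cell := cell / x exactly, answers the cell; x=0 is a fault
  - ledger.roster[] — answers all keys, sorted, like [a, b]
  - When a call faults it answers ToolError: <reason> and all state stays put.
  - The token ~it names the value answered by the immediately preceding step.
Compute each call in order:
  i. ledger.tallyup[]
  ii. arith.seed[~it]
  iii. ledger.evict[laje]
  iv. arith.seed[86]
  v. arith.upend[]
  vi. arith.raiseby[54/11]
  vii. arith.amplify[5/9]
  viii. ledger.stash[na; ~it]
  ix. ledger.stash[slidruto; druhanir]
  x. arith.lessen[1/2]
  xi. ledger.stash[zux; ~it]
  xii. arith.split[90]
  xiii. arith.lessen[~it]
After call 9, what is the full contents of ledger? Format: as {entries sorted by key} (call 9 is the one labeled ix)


# tallyup() -> 1
# seed(x: ~it) -> 1
# evict(k: laje) -> -947
# seed(x: 86) -> 86
# upend() -> 1/86
# raiseby(x: 54/11) -> 4655/946
# amplify(x: 5/9) -> 23275/8514
# stash(k: na, v: ~it) -> nil
# stash(k: slidruto, v: druhanir) -> nil
# lessen(x: 1/2) -> 9509/4257
# stash(k: zux, v: ~it) -> nil
# split(x: 90) -> 9509/383130
# lessen(x: ~it) -> 0

Answer: {na=23275/8514, slidruto=druhanir}


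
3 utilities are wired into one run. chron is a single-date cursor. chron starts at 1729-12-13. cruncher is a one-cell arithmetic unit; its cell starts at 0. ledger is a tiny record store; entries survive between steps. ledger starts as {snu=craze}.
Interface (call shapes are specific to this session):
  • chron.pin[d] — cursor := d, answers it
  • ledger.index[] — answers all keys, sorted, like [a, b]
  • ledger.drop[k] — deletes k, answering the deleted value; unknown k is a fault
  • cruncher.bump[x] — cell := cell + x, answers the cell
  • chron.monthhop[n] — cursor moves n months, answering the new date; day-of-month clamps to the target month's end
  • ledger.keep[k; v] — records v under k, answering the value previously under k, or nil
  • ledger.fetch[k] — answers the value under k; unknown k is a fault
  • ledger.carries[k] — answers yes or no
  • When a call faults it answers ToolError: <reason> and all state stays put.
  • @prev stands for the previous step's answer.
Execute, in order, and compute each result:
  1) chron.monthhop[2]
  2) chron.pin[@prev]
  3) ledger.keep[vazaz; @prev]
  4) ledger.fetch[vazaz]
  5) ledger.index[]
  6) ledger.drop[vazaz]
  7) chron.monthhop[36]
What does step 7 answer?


Answer: 1733-02-13

Derivation:
! chron.monthhop(2) -> 1730-02-13
! chron.pin(@prev) -> 1730-02-13
! ledger.keep(vazaz, @prev) -> nil
! ledger.fetch(vazaz) -> 1730-02-13
! ledger.index() -> [snu, vazaz]
! ledger.drop(vazaz) -> 1730-02-13
! chron.monthhop(36) -> 1733-02-13


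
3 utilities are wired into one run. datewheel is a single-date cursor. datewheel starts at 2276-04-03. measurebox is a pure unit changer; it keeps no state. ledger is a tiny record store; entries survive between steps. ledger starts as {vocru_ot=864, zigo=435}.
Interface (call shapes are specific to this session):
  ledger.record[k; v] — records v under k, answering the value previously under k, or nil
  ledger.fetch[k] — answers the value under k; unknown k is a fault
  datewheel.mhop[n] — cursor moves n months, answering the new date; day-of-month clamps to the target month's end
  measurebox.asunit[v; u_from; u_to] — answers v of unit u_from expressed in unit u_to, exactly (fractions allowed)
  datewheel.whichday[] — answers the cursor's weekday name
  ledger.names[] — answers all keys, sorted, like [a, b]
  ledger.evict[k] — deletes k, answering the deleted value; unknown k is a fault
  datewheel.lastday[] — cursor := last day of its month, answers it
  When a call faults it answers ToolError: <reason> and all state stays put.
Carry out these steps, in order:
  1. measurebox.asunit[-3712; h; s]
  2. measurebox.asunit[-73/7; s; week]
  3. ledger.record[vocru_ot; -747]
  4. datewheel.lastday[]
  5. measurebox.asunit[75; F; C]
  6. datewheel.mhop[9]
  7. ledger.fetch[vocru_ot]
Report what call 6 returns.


Answer: 2277-01-30

Derivation:
-> measurebox.asunit(v: -3712, u_from: h, u_to: s)
<- -13363200
-> measurebox.asunit(v: -73/7, u_from: s, u_to: week)
<- -73/4233600
-> ledger.record(k: vocru_ot, v: -747)
<- 864
-> datewheel.lastday()
<- 2276-04-30
-> measurebox.asunit(v: 75, u_from: F, u_to: C)
<- 215/9
-> datewheel.mhop(n: 9)
<- 2277-01-30
-> ledger.fetch(k: vocru_ot)
<- -747


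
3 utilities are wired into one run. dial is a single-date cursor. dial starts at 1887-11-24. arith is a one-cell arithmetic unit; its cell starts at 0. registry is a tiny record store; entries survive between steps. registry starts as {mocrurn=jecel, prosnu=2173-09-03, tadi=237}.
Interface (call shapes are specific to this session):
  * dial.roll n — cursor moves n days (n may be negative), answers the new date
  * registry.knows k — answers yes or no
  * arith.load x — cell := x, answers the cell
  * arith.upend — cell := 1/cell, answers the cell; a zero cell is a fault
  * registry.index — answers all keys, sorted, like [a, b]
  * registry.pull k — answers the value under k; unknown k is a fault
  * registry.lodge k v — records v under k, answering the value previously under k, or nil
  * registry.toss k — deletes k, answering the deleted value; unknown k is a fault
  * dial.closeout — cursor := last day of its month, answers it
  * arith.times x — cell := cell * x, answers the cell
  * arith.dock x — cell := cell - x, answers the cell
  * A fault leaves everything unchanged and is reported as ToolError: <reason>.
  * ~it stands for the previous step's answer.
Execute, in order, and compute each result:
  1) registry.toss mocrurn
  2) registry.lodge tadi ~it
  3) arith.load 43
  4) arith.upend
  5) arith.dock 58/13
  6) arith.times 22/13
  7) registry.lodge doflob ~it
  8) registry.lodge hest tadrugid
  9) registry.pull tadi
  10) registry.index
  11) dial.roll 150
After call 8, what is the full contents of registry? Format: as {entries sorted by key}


// 1. registry.toss(k='mocrurn') : jecel
// 2. registry.lodge(k='tadi', v='~it') : 237
// 3. arith.load(x='43') : 43
// 4. arith.upend() : 1/43
// 5. arith.dock(x='58/13') : -2481/559
// 6. arith.times(x='22/13') : -54582/7267
// 7. registry.lodge(k='doflob', v='~it') : nil
// 8. registry.lodge(k='hest', v='tadrugid') : nil
// 9. registry.pull(k='tadi') : jecel
// 10. registry.index() : [doflob, hest, prosnu, tadi]
// 11. dial.roll(n='150') : 1888-04-22

Answer: {doflob=-54582/7267, hest=tadrugid, prosnu=2173-09-03, tadi=jecel}


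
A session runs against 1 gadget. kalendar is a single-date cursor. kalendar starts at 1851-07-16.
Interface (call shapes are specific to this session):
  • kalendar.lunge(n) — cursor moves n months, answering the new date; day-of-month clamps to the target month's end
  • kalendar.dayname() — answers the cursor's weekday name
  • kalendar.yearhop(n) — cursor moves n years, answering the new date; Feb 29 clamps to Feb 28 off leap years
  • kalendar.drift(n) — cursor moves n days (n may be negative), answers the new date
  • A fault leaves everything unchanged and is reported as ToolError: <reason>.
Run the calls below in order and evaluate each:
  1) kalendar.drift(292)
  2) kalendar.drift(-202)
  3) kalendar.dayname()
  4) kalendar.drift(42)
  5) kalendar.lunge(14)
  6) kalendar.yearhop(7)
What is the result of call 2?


·→ kalendar.drift(n='292')
·← 1852-05-03
·→ kalendar.drift(n='-202')
·← 1851-10-14
·→ kalendar.dayname()
·← Tuesday
·→ kalendar.drift(n='42')
·← 1851-11-25
·→ kalendar.lunge(n='14')
·← 1853-01-25
·→ kalendar.yearhop(n='7')
·← 1860-01-25

Answer: 1851-10-14


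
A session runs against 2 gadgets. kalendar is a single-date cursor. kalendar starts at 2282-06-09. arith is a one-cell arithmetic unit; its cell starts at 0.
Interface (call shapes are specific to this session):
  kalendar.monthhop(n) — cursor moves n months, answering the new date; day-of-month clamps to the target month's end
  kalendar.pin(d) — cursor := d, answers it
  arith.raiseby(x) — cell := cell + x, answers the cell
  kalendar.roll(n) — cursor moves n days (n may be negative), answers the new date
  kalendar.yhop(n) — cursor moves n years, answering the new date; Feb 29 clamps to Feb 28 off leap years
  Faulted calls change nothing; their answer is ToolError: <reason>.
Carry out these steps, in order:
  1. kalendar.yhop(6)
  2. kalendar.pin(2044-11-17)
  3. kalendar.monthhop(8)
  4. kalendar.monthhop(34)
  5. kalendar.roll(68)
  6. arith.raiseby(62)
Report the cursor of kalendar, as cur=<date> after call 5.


;; kalendar.yhop(n='6') => 2288-06-09
;; kalendar.pin(d='2044-11-17') => 2044-11-17
;; kalendar.monthhop(n='8') => 2045-07-17
;; kalendar.monthhop(n='34') => 2048-05-17
;; kalendar.roll(n='68') => 2048-07-24
;; arith.raiseby(x='62') => 62

Answer: cur=2048-07-24


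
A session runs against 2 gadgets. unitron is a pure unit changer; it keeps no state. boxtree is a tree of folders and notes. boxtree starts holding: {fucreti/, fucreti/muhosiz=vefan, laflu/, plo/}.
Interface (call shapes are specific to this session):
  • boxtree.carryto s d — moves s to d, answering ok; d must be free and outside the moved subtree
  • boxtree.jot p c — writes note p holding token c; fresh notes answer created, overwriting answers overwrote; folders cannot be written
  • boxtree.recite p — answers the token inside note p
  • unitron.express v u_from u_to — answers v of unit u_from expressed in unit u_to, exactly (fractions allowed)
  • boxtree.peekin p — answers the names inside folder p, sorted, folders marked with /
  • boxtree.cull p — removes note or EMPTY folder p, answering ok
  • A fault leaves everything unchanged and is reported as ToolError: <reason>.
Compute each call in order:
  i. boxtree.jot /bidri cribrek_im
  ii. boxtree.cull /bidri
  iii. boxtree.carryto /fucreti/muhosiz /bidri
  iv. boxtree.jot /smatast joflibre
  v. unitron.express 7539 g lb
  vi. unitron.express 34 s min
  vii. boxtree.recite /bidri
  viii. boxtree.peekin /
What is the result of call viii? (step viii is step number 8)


;; 1. boxtree.jot(/bidri, cribrek_im) => created
;; 2. boxtree.cull(/bidri) => ok
;; 3. boxtree.carryto(/fucreti/muhosiz, /bidri) => ok
;; 4. boxtree.jot(/smatast, joflibre) => created
;; 5. unitron.express(7539, g, lb) => 107700000/6479891
;; 6. unitron.express(34, s, min) => 17/30
;; 7. boxtree.recite(/bidri) => vefan
;; 8. boxtree.peekin(/) => [bidri, fucreti/, laflu/, plo/, smatast]

Answer: [bidri, fucreti/, laflu/, plo/, smatast]


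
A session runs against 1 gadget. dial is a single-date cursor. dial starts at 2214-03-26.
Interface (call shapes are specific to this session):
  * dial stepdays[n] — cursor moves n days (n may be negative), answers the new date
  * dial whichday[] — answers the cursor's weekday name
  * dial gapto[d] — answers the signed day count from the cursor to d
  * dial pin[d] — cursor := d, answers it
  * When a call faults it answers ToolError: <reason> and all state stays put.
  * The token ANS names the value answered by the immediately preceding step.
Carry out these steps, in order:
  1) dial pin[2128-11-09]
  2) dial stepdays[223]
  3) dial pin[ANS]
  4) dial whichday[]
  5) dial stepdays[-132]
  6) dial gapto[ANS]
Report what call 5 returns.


Next I call dial pin(d=2128-11-09), and see 2128-11-09.
Then dial stepdays(n=223), and see 2129-06-20.
Using dial pin(d=ANS), giving 2129-06-20.
I run dial whichday, and observe Monday.
I try dial stepdays(n=-132), → 2129-02-08.
I run dial gapto(d=ANS): 0.

Answer: 2129-02-08


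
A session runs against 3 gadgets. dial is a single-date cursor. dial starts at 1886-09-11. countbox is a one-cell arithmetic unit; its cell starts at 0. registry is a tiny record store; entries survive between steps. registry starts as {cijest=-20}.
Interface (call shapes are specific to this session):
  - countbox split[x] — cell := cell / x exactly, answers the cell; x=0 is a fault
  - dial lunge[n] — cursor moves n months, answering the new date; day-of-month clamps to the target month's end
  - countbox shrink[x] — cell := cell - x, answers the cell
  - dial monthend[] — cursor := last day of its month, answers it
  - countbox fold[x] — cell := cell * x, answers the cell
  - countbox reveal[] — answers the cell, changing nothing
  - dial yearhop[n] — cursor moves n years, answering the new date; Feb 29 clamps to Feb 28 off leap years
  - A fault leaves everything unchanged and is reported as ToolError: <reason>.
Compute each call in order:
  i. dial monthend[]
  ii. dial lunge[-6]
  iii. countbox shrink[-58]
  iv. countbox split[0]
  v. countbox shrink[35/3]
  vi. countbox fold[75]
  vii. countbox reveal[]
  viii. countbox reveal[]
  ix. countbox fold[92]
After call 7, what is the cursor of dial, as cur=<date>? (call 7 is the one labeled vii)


Answer: cur=1886-03-30

Derivation:
I run dial monthend(), yielding 1886-09-30.
I use dial lunge with n=-6, and observe 1886-03-30.
I invoke countbox shrink with x=-58, yielding 58.
Calling countbox split with x=0, and get ToolError: division by zero.
Invoking countbox shrink with x=35/3, which returns 139/3.
Next I call countbox fold with x=75, and get 3475.
I call countbox reveal, → 3475.
I call countbox reveal(), and get 3475.
I call countbox fold with x=92, which returns 319700.


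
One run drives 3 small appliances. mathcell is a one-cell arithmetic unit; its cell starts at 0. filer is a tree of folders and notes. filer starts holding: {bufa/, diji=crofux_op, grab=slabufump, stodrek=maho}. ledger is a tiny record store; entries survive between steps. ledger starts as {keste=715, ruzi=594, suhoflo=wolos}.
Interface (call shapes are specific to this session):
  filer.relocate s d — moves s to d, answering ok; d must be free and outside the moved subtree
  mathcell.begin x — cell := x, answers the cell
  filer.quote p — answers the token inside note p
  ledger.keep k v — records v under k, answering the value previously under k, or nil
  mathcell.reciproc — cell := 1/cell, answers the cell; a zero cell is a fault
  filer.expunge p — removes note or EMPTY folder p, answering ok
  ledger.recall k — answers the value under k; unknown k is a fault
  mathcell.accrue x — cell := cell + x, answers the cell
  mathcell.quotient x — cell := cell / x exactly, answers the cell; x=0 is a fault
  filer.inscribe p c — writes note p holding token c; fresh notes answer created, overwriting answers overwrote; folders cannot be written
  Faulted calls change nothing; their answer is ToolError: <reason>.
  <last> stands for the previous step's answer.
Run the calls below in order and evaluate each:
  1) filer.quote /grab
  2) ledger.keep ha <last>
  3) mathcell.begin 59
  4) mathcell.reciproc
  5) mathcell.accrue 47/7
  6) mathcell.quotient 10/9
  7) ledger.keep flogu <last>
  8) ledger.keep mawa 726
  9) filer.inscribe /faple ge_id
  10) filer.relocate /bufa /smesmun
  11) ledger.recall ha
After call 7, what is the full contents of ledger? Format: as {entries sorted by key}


Answer: {flogu=2502/413, ha=slabufump, keste=715, ruzi=594, suhoflo=wolos}

Derivation:
// 1. quote(/grab) : slabufump
// 2. keep(ha, <last>) : nil
// 3. begin(59) : 59
// 4. reciproc() : 1/59
// 5. accrue(47/7) : 2780/413
// 6. quotient(10/9) : 2502/413
// 7. keep(flogu, <last>) : nil
// 8. keep(mawa, 726) : nil
// 9. inscribe(/faple, ge_id) : created
// 10. relocate(/bufa, /smesmun) : ok
// 11. recall(ha) : slabufump


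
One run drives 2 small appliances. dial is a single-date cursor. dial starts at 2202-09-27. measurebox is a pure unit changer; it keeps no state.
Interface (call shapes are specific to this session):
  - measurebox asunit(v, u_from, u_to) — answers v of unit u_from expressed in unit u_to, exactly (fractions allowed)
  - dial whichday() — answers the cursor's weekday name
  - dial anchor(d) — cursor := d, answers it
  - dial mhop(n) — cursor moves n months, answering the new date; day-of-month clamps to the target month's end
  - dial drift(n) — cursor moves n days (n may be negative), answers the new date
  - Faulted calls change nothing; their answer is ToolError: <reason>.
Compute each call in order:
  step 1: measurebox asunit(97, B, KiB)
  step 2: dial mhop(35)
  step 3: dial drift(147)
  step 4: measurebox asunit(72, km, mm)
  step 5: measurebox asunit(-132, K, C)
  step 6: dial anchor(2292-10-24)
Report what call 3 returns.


Answer: 2206-01-21

Derivation:
// 1. measurebox asunit(97, B, KiB) == 97/1024
// 2. dial mhop(35) == 2205-08-27
// 3. dial drift(147) == 2206-01-21
// 4. measurebox asunit(72, km, mm) == 72000000
// 5. measurebox asunit(-132, K, C) == -8103/20
// 6. dial anchor(2292-10-24) == 2292-10-24


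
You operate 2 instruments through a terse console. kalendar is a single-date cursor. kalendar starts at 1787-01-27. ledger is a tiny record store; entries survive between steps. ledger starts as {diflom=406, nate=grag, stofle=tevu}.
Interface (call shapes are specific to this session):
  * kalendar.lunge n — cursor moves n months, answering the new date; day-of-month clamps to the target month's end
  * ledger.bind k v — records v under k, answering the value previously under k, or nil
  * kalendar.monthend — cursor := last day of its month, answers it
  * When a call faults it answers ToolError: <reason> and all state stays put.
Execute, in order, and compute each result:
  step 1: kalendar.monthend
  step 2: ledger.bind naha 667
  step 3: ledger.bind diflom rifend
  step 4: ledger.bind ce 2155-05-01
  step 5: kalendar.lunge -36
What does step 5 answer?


Answer: 1784-01-31

Derivation:
-> kalendar.monthend()
<- 1787-01-31
-> ledger.bind(k: naha, v: 667)
<- nil
-> ledger.bind(k: diflom, v: rifend)
<- 406
-> ledger.bind(k: ce, v: 2155-05-01)
<- nil
-> kalendar.lunge(n: -36)
<- 1784-01-31


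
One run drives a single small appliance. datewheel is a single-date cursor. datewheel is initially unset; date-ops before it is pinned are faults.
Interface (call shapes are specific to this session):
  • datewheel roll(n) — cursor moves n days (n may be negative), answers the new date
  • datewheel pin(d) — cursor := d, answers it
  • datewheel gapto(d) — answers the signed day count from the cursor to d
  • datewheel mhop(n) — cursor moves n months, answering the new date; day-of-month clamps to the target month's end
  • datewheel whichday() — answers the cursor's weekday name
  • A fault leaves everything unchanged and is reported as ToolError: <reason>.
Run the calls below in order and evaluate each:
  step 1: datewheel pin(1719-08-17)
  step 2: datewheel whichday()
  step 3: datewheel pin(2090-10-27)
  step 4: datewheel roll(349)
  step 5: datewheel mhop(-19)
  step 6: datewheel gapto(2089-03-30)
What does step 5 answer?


Answer: 2090-03-11

Derivation:
> datewheel pin 1719-08-17
[out] 1719-08-17
> datewheel whichday
[out] Thursday
> datewheel pin 2090-10-27
[out] 2090-10-27
> datewheel roll 349
[out] 2091-10-11
> datewheel mhop -19
[out] 2090-03-11
> datewheel gapto 2089-03-30
[out] -346
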